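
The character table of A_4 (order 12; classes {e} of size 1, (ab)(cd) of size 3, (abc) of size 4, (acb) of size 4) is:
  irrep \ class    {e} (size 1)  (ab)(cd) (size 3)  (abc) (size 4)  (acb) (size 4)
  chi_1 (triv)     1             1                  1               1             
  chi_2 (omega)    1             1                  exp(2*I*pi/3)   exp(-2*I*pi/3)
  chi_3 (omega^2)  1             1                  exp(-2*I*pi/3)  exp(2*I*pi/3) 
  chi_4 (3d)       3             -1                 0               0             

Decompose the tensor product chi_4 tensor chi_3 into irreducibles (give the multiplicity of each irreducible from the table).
chi_4 tensor chi_3 = chi_4 (all other irreducibles have multiplicity 0).

Proof sketch: The character of a tensor product is the pointwise product (chi_4 * chi_3)(C) = chi_4(C) * chi_3(C):
  {e}: (3)*(1), (ab)(cd): (-1)*(1), (abc): (0)*(exp(-2*I*pi/3)), (acb): (0)*(exp(2*I*pi/3))
so (chi_4 * chi_3) takes values
  {e} -> 3, (ab)(cd) -> -1, (abc) -> 0, (acb) -> 0.
Now take the inner product of this character with each irreducible chi from the table, <chi_4*chi_3, chi> = (1/12) sum_C |C| (chi_4*chi_3)(C) conj(chi(C)):
  <chi_4*chi_3, chi_1> = (1/12)[1*(3)*conj(1) + 3*(-1)*conj(1) + 4*(0)*conj(1) + 4*(0)*conj(1)]
      = (1/12)[(3) + (-3) + (0) + (0)] = 0/12 = 0
  <chi_4*chi_3, chi_2> = (1/12)[1*(3)*conj(1) + 3*(-1)*conj(1) + 4*(0)*conj(exp(2*I*pi/3)) + 4*(0)*conj(exp(-2*I*pi/3))]
      = (1/12)[(3) + (-3) + (0) + (0)] = 0/12 = 0
  <chi_4*chi_3, chi_3> = (1/12)[1*(3)*conj(1) + 3*(-1)*conj(1) + 4*(0)*conj(exp(-2*I*pi/3)) + 4*(0)*conj(exp(2*I*pi/3))]
      = (1/12)[(3) + (-3) + (0) + (0)] = 0/12 = 0
  <chi_4*chi_3, chi_4> = (1/12)[1*(3)*conj(3) + 3*(-1)*conj(-1) + 4*(0)*conj(0) + 4*(0)*conj(0)]
      = (1/12)[(9) + (3) + (0) + (0)] = 12/12 = 1
(Exp terms are combined using exp(i*s)*conj(exp(i*t)) = exp(i*(s-t)), and sums of them are collapsed using the identity that for every m > 1 the m distinct m-th roots of unity sum to 0, e.g. 1 + exp(2*I*pi/3) + exp(-2*I*pi/3) = 0.)
Hence the multiplicities are chi_4: 1. Dimension check: dim(chi_4)*dim(chi_3) = 3*1 = 3 and sum (mult * dim) = 1*3 = 3.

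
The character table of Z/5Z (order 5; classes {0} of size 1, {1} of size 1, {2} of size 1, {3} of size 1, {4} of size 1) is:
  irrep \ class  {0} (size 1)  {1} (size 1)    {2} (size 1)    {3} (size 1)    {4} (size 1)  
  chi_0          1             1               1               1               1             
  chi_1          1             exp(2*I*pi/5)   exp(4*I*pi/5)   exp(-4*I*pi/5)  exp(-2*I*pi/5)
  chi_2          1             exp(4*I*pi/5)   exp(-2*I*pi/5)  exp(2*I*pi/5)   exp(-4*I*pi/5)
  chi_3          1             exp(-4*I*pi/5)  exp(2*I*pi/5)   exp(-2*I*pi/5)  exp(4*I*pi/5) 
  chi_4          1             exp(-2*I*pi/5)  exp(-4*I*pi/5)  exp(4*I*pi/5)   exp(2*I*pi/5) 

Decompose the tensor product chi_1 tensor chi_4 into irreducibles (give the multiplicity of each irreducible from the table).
chi_1 tensor chi_4 = chi_0 (all other irreducibles have multiplicity 0).

Reasoning: The character of a tensor product is the pointwise product (chi_1 * chi_4)(C) = chi_1(C) * chi_4(C):
  {0}: (1)*(1), {1}: (exp(2*I*pi/5))*(exp(-2*I*pi/5)), {2}: (exp(4*I*pi/5))*(exp(-4*I*pi/5)), {3}: (exp(-4*I*pi/5))*(exp(4*I*pi/5)), {4}: (exp(-2*I*pi/5))*(exp(2*I*pi/5))
so (chi_1 * chi_4) takes values
  {0} -> 1, {1} -> 1, {2} -> 1, {3} -> 1, {4} -> 1.
Now take the inner product of this character with each irreducible chi from the table, <chi_1*chi_4, chi> = (1/5) sum_C |C| (chi_1*chi_4)(C) conj(chi(C)):
  <chi_1*chi_4, chi_0> = (1/5)[1*(1)*conj(1) + 1*(1)*conj(1) + 1*(1)*conj(1) + 1*(1)*conj(1) + 1*(1)*conj(1)]
      = (1/5)[(1) + (1) + (1) + (1) + (1)] = 5/5 = 1
  <chi_1*chi_4, chi_1> = (1/5)[1*(1)*conj(1) + 1*(1)*conj(exp(2*I*pi/5)) + 1*(1)*conj(exp(4*I*pi/5)) + 1*(1)*conj(exp(-4*I*pi/5)) + 1*(1)*conj(exp(-2*I*pi/5))]
      = (1/5)[(1) + (exp(-2*I*pi/5)) + (exp(-4*I*pi/5)) + (exp(4*I*pi/5)) + (exp(2*I*pi/5))] = 0/5 = 0
  <chi_1*chi_4, chi_2> = (1/5)[1*(1)*conj(1) + 1*(1)*conj(exp(4*I*pi/5)) + 1*(1)*conj(exp(-2*I*pi/5)) + 1*(1)*conj(exp(2*I*pi/5)) + 1*(1)*conj(exp(-4*I*pi/5))]
      = (1/5)[(1) + (exp(-4*I*pi/5)) + (exp(2*I*pi/5)) + (exp(-2*I*pi/5)) + (exp(4*I*pi/5))] = 0/5 = 0
  <chi_1*chi_4, chi_3> = (1/5)[1*(1)*conj(1) + 1*(1)*conj(exp(-4*I*pi/5)) + 1*(1)*conj(exp(2*I*pi/5)) + 1*(1)*conj(exp(-2*I*pi/5)) + 1*(1)*conj(exp(4*I*pi/5))]
      = (1/5)[(1) + (exp(4*I*pi/5)) + (exp(-2*I*pi/5)) + (exp(2*I*pi/5)) + (exp(-4*I*pi/5))] = 0/5 = 0
  <chi_1*chi_4, chi_4> = (1/5)[1*(1)*conj(1) + 1*(1)*conj(exp(-2*I*pi/5)) + 1*(1)*conj(exp(-4*I*pi/5)) + 1*(1)*conj(exp(4*I*pi/5)) + 1*(1)*conj(exp(2*I*pi/5))]
      = (1/5)[(1) + (exp(2*I*pi/5)) + (exp(4*I*pi/5)) + (exp(-4*I*pi/5)) + (exp(-2*I*pi/5))] = 0/5 = 0
(Exp terms are combined using exp(i*s)*conj(exp(i*t)) = exp(i*(s-t)), and sums of them are collapsed using the identity that for every m > 1 the m distinct m-th roots of unity sum to 0, e.g. 1 + exp(2*I*pi/3) + exp(-2*I*pi/3) = 0.)
Hence the multiplicities are chi_0: 1. Dimension check: dim(chi_1)*dim(chi_4) = 1*1 = 1 and sum (mult * dim) = 1*1 = 1.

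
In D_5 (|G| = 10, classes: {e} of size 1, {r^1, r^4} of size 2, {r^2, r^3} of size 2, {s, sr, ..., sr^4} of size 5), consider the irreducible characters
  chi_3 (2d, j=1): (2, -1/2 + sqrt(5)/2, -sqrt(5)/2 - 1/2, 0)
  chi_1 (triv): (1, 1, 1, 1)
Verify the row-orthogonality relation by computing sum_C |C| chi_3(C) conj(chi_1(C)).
Sum = 0; so <chi_3, chi_1> = 0 (distinct irreducibles are orthogonal).

Solution. Compute term by term over conjugacy classes (|C| * chi_3(C) * conj(chi_1(C))):
  1*(2)*conj(1) + 2*(-1/2 + sqrt(5)/2)*conj(1) + 2*(-sqrt(5)/2 - 1/2)*conj(1) + 5*(0)*conj(1)
  = (2) + (-1 + sqrt(5)) + (-sqrt(5) - 1) + (0)
  = 0.
Dividing by |G| = 10 gives 0/10 = 0, matching the row-orthogonality relation <chi_3, chi_1> = [chi_3 = chi_1].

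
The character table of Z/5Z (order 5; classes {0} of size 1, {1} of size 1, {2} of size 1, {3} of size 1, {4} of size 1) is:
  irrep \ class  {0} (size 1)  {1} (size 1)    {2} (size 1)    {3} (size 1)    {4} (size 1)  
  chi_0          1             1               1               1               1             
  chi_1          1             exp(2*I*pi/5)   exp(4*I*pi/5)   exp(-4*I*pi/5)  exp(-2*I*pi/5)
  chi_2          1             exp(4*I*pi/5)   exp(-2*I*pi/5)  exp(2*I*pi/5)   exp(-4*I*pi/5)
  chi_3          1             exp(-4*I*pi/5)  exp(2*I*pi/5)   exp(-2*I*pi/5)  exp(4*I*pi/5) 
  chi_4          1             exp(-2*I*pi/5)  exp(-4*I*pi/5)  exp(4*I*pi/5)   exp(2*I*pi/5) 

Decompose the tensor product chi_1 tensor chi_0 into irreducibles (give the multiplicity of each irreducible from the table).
chi_1 tensor chi_0 = chi_1 (all other irreducibles have multiplicity 0).

Argument: The character of a tensor product is the pointwise product (chi_1 * chi_0)(C) = chi_1(C) * chi_0(C):
  {0}: (1)*(1), {1}: (exp(2*I*pi/5))*(1), {2}: (exp(4*I*pi/5))*(1), {3}: (exp(-4*I*pi/5))*(1), {4}: (exp(-2*I*pi/5))*(1)
so (chi_1 * chi_0) takes values
  {0} -> 1, {1} -> exp(2*I*pi/5), {2} -> exp(4*I*pi/5), {3} -> exp(-4*I*pi/5), {4} -> exp(-2*I*pi/5).
Now take the inner product of this character with each irreducible chi from the table, <chi_1*chi_0, chi> = (1/5) sum_C |C| (chi_1*chi_0)(C) conj(chi(C)):
  <chi_1*chi_0, chi_0> = (1/5)[1*(1)*conj(1) + 1*(exp(2*I*pi/5))*conj(1) + 1*(exp(4*I*pi/5))*conj(1) + 1*(exp(-4*I*pi/5))*conj(1) + 1*(exp(-2*I*pi/5))*conj(1)]
      = (1/5)[(1) + (exp(2*I*pi/5)) + (exp(4*I*pi/5)) + (exp(-4*I*pi/5)) + (exp(-2*I*pi/5))] = 0/5 = 0
  <chi_1*chi_0, chi_1> = (1/5)[1*(1)*conj(1) + 1*(exp(2*I*pi/5))*conj(exp(2*I*pi/5)) + 1*(exp(4*I*pi/5))*conj(exp(4*I*pi/5)) + 1*(exp(-4*I*pi/5))*conj(exp(-4*I*pi/5)) + 1*(exp(-2*I*pi/5))*conj(exp(-2*I*pi/5))]
      = (1/5)[(1) + (1) + (1) + (1) + (1)] = 5/5 = 1
  <chi_1*chi_0, chi_2> = (1/5)[1*(1)*conj(1) + 1*(exp(2*I*pi/5))*conj(exp(4*I*pi/5)) + 1*(exp(4*I*pi/5))*conj(exp(-2*I*pi/5)) + 1*(exp(-4*I*pi/5))*conj(exp(2*I*pi/5)) + 1*(exp(-2*I*pi/5))*conj(exp(-4*I*pi/5))]
      = (1/5)[(1) + (exp(-2*I*pi/5)) + (exp(-4*I*pi/5)) + (exp(4*I*pi/5)) + (exp(2*I*pi/5))] = 0/5 = 0
  <chi_1*chi_0, chi_3> = (1/5)[1*(1)*conj(1) + 1*(exp(2*I*pi/5))*conj(exp(-4*I*pi/5)) + 1*(exp(4*I*pi/5))*conj(exp(2*I*pi/5)) + 1*(exp(-4*I*pi/5))*conj(exp(-2*I*pi/5)) + 1*(exp(-2*I*pi/5))*conj(exp(4*I*pi/5))]
      = (1/5)[(1) + (exp(-4*I*pi/5)) + (exp(2*I*pi/5)) + (exp(-2*I*pi/5)) + (exp(4*I*pi/5))] = 0/5 = 0
  <chi_1*chi_0, chi_4> = (1/5)[1*(1)*conj(1) + 1*(exp(2*I*pi/5))*conj(exp(-2*I*pi/5)) + 1*(exp(4*I*pi/5))*conj(exp(-4*I*pi/5)) + 1*(exp(-4*I*pi/5))*conj(exp(4*I*pi/5)) + 1*(exp(-2*I*pi/5))*conj(exp(2*I*pi/5))]
      = (1/5)[(1) + (exp(4*I*pi/5)) + (exp(-2*I*pi/5)) + (exp(2*I*pi/5)) + (exp(-4*I*pi/5))] = 0/5 = 0
(Exp terms are combined using exp(i*s)*conj(exp(i*t)) = exp(i*(s-t)), and sums of them are collapsed using the identity that for every m > 1 the m distinct m-th roots of unity sum to 0, e.g. 1 + exp(2*I*pi/3) + exp(-2*I*pi/3) = 0.)
Hence the multiplicities are chi_1: 1. Dimension check: dim(chi_1)*dim(chi_0) = 1*1 = 1 and sum (mult * dim) = 1*1 = 1.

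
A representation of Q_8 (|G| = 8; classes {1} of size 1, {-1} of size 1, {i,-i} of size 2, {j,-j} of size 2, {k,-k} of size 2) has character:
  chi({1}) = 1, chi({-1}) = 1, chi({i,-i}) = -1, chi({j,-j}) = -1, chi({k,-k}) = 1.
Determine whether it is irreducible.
Irreducible: <chi, chi> = 1.

Explanation: <chi, chi> = (1/|G|) sum_C |C| * |chi(C)|^2 = (1/8)[1*|1|^2 + 1*|1|^2 + 2*|-1|^2 + 2*|-1|^2 + 2*|1|^2]
  = (1/8)[(1) + (1) + (2) + (2) + (2)] = 8/8 = 1.
A character is irreducible iff <chi, chi> = 1, so this representation is irreducible.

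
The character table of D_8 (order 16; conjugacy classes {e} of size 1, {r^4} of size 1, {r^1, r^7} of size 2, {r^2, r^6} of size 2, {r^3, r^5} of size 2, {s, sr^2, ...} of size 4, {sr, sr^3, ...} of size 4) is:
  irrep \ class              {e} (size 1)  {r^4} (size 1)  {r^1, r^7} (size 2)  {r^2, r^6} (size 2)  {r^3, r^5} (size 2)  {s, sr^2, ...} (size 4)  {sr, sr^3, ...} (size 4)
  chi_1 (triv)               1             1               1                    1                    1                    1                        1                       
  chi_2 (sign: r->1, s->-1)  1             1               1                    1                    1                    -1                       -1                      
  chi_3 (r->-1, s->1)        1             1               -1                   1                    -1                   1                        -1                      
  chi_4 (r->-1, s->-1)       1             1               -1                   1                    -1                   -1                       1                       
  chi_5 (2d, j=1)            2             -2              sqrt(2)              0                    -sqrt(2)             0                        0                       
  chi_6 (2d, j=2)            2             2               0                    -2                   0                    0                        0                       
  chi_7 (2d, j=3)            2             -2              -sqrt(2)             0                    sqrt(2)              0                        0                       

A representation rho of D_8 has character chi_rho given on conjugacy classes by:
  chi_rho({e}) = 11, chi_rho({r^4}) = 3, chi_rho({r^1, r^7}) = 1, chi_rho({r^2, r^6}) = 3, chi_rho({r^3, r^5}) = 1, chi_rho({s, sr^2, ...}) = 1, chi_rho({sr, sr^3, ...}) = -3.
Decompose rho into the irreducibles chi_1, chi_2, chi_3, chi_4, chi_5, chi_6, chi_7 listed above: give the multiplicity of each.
Multiplicities: chi_1: 1, chi_2: 2, chi_3: 2, chi_4: 0, chi_5: 1, chi_6: 1, chi_7: 1.

Proof sketch: Use <chi_rho, chi> = (1/|G|) sum_C |C| * chi_rho(C) * conj(chi(C)) with |G| = 16 for each irreducible chi in the table:
  <chi_rho, chi_1> = (1/16)[1*(11)*conj(1) + 1*(3)*conj(1) + 2*(1)*conj(1) + 2*(3)*conj(1) + 2*(1)*conj(1) + 4*(1)*conj(1) + 4*(-3)*conj(1)]
      = (1/16)[(11) + (3) + (2) + (6) + (2) + (4) + (-12)] = 16/16 = 1
  <chi_rho, chi_2> = (1/16)[1*(11)*conj(1) + 1*(3)*conj(1) + 2*(1)*conj(1) + 2*(3)*conj(1) + 2*(1)*conj(1) + 4*(1)*conj(-1) + 4*(-3)*conj(-1)]
      = (1/16)[(11) + (3) + (2) + (6) + (2) + (-4) + (12)] = 32/16 = 2
  <chi_rho, chi_3> = (1/16)[1*(11)*conj(1) + 1*(3)*conj(1) + 2*(1)*conj(-1) + 2*(3)*conj(1) + 2*(1)*conj(-1) + 4*(1)*conj(1) + 4*(-3)*conj(-1)]
      = (1/16)[(11) + (3) + (-2) + (6) + (-2) + (4) + (12)] = 32/16 = 2
  <chi_rho, chi_4> = (1/16)[1*(11)*conj(1) + 1*(3)*conj(1) + 2*(1)*conj(-1) + 2*(3)*conj(1) + 2*(1)*conj(-1) + 4*(1)*conj(-1) + 4*(-3)*conj(1)]
      = (1/16)[(11) + (3) + (-2) + (6) + (-2) + (-4) + (-12)] = 0/16 = 0
  <chi_rho, chi_5> = (1/16)[1*(11)*conj(2) + 1*(3)*conj(-2) + 2*(1)*conj(sqrt(2)) + 2*(3)*conj(0) + 2*(1)*conj(-sqrt(2)) + 4*(1)*conj(0) + 4*(-3)*conj(0)]
      = (1/16)[(22) + (-6) + (2*sqrt(2)) + (0) + (-2*sqrt(2)) + (0) + (0)] = 16/16 = 1
  <chi_rho, chi_6> = (1/16)[1*(11)*conj(2) + 1*(3)*conj(2) + 2*(1)*conj(0) + 2*(3)*conj(-2) + 2*(1)*conj(0) + 4*(1)*conj(0) + 4*(-3)*conj(0)]
      = (1/16)[(22) + (6) + (0) + (-12) + (0) + (0) + (0)] = 16/16 = 1
  <chi_rho, chi_7> = (1/16)[1*(11)*conj(2) + 1*(3)*conj(-2) + 2*(1)*conj(-sqrt(2)) + 2*(3)*conj(0) + 2*(1)*conj(sqrt(2)) + 4*(1)*conj(0) + 4*(-3)*conj(0)]
      = (1/16)[(22) + (-6) + (-2*sqrt(2)) + (0) + (2*sqrt(2)) + (0) + (0)] = 16/16 = 1
Dimension check: dim(rho) = sum (mult * dim) = 1*1 + 2*1 + 2*1 + 0*1 + 1*2 + 1*2 + 1*2 = 11 = chi_rho(e) = 11.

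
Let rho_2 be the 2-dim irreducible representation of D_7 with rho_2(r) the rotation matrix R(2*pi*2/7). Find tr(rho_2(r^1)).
chi_{rho_2}(r^1) = 2*cos(2*pi*2*1/7) = -2*cos(3*pi/7)

Argument: rho_2(r^1) is rotation by angle 2*pi*2*1/7, whose trace is 2*cos(2*pi*2*1/7) = -2*cos(3*pi/7).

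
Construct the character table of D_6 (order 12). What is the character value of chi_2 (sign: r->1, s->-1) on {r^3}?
Conjugacy classes: {e} of size 1, {r^3} of size 1, {r^1, r^5} of size 2, {r^2, r^4} of size 2, {s, sr^2, ...} of size 3, {sr, sr^3, ...} of size 3.
Character table:
  irrep \ class              {e} (size 1)  {r^3} (size 1)  {r^1, r^5} (size 2)  {r^2, r^4} (size 2)  {s, sr^2, ...} (size 3)  {sr, sr^3, ...} (size 3)
  chi_1 (triv)               1             1               1                    1                    1                        1                       
  chi_2 (sign: r->1, s->-1)  1             1               1                    1                    -1                       -1                      
  chi_3 (r->-1, s->1)        1             -1              -1                   1                    1                        -1                      
  chi_4 (r->-1, s->-1)       1             -1              -1                   1                    -1                       1                       
  chi_5 (2d, j=1)            2             -2              1                    -1                   0                        0                       
  chi_6 (2d, j=2)            2             2               -1                   -1                   0                        0                       

Spot check: chi_2 (sign: r->1, s->-1) on {r^3} = 1.

Why: D_6 has order 2*6 = 12 with 6 conjugacy classes, hence 6 irreducibles. Sum of squared dims 1 + 1 + 1 + 1 + 4 + 4 = 12 = |G|. Linear characters come from the abelianisation; the 2-dimensional irreps have character r^k -> 2*cos(2*pi*j*k/6), reflections -> 0.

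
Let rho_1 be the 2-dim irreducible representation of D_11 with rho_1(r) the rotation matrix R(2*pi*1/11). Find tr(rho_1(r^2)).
chi_{rho_1}(r^2) = 2*cos(2*pi*1*2/11) = 2*cos(4*pi/11)

Working: rho_1(r^2) is rotation by angle 2*pi*1*2/11, whose trace is 2*cos(2*pi*1*2/11) = 2*cos(4*pi/11).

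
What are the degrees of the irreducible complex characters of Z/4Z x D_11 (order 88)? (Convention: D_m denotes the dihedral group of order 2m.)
Dimensions: 1, 1, 1, 1, 1, 1, 1, 1, 2, 2, 2, 2, 2, 2, 2, 2, 2, 2, 2, 2, 2, 2, 2, 2, 2, 2, 2, 2

Solution. There are 28 irreducibles (= number of conjugacy classes). Their dimensions d_i satisfy sum d_i^2 = |G| = 88: 1 + 1 + 1 + 1 + 1 + 1 + 1 + 1 + 4 + 4 + 4 + 4 + 4 + 4 + 4 + 4 + 4 + 4 + 4 + 4 + 4 + 4 + 4 + 4 + 4 + 4 + 4 + 4 = 88. (For the product with Z/4Z: each of the 4 1-dim characters of Z/4Z tensors with each irrep of D_11, giving 4 copies of each D_11-dimension.)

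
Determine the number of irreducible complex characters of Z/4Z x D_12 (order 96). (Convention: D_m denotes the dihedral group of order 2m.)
36

Derivation: The number of irreducible complex representations of a finite group equals its number of conjugacy classes. For a direct product, #classes(G x H) = #classes(G) * #classes(H). Z/4Z has 4 classes (abelian), D_12 has 9 classes, so 4 * 9 = 36, so Z/4Z x D_12 (order 96) has exactly 36 irreducible complex representations.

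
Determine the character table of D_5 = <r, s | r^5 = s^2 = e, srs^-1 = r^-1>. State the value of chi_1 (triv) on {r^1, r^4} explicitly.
Conjugacy classes: {e} of size 1, {r^1, r^4} of size 2, {r^2, r^3} of size 2, {s, sr, ..., sr^4} of size 5.
Character table:
  irrep \ class              {e} (size 1)  {r^1, r^4} (size 2)  {r^2, r^3} (size 2)  {s, sr, ..., sr^4} (size 5)
  chi_1 (triv)               1             1                    1                    1                          
  chi_2 (sign: r->1, s->-1)  1             1                    1                    -1                         
  chi_3 (2d, j=1)            2             -1/2 + sqrt(5)/2     -sqrt(5)/2 - 1/2     0                          
  chi_4 (2d, j=2)            2             -sqrt(5)/2 - 1/2     -1/2 + sqrt(5)/2     0                          

Spot check: chi_1 (triv) on {r^1, r^4} = 1.

Proof sketch: D_5 has order 2*5 = 10 with 4 conjugacy classes, hence 4 irreducibles. Sum of squared dims 1 + 1 + 4 + 4 = 10 = |G|. Linear characters come from the abelianisation; the 2-dimensional irreps have character r^k -> 2*cos(2*pi*j*k/5), reflections -> 0.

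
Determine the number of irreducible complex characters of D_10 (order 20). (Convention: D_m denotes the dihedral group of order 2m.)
8

Explanation: The number of irreducible complex representations of a finite group equals its number of conjugacy classes. D_10 has 8 conjugacy classes (n/2 + 3 for n even), so D_10 (order 20) has exactly 8 irreducible complex representations.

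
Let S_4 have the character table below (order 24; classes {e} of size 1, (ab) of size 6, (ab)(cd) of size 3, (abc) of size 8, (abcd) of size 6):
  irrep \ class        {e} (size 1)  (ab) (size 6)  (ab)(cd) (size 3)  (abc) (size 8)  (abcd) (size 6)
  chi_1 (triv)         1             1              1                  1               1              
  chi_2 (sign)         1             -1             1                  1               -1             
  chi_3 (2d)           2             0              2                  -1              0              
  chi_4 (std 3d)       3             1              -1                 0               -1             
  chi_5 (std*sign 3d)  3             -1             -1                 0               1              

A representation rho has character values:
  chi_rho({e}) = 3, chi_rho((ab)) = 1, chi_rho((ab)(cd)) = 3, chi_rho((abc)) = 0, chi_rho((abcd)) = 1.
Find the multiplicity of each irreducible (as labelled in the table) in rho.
Multiplicities: chi_1: 1, chi_2: 0, chi_3: 1, chi_4: 0, chi_5: 0.

Solution. Use <chi_rho, chi> = (1/|G|) sum_C |C| * chi_rho(C) * conj(chi(C)) with |G| = 24 for each irreducible chi in the table:
  <chi_rho, chi_1> = (1/24)[1*(3)*conj(1) + 6*(1)*conj(1) + 3*(3)*conj(1) + 8*(0)*conj(1) + 6*(1)*conj(1)]
      = (1/24)[(3) + (6) + (9) + (0) + (6)] = 24/24 = 1
  <chi_rho, chi_2> = (1/24)[1*(3)*conj(1) + 6*(1)*conj(-1) + 3*(3)*conj(1) + 8*(0)*conj(1) + 6*(1)*conj(-1)]
      = (1/24)[(3) + (-6) + (9) + (0) + (-6)] = 0/24 = 0
  <chi_rho, chi_3> = (1/24)[1*(3)*conj(2) + 6*(1)*conj(0) + 3*(3)*conj(2) + 8*(0)*conj(-1) + 6*(1)*conj(0)]
      = (1/24)[(6) + (0) + (18) + (0) + (0)] = 24/24 = 1
  <chi_rho, chi_4> = (1/24)[1*(3)*conj(3) + 6*(1)*conj(1) + 3*(3)*conj(-1) + 8*(0)*conj(0) + 6*(1)*conj(-1)]
      = (1/24)[(9) + (6) + (-9) + (0) + (-6)] = 0/24 = 0
  <chi_rho, chi_5> = (1/24)[1*(3)*conj(3) + 6*(1)*conj(-1) + 3*(3)*conj(-1) + 8*(0)*conj(0) + 6*(1)*conj(1)]
      = (1/24)[(9) + (-6) + (-9) + (0) + (6)] = 0/24 = 0
Dimension check: dim(rho) = sum (mult * dim) = 1*1 + 0*1 + 1*2 + 0*3 + 0*3 = 3 = chi_rho(e) = 3.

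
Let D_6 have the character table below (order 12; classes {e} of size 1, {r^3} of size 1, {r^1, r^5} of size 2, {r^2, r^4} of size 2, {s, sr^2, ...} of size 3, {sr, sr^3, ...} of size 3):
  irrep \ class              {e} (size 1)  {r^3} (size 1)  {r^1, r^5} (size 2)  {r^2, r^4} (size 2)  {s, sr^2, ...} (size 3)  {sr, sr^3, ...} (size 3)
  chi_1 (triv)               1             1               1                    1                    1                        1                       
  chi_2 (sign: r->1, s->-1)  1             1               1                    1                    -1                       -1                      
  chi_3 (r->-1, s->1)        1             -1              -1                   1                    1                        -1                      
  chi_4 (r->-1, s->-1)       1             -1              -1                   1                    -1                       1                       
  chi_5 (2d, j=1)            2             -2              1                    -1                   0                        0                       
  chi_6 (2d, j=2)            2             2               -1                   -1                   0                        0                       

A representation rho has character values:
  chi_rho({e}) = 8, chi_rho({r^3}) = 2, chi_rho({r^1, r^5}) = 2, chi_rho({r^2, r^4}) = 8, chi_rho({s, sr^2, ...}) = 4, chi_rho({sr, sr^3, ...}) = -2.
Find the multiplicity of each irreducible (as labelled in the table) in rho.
Multiplicities: chi_1: 3, chi_2: 2, chi_3: 3, chi_4: 0, chi_5: 0, chi_6: 0.

Argument: Use <chi_rho, chi> = (1/|G|) sum_C |C| * chi_rho(C) * conj(chi(C)) with |G| = 12 for each irreducible chi in the table:
  <chi_rho, chi_1> = (1/12)[1*(8)*conj(1) + 1*(2)*conj(1) + 2*(2)*conj(1) + 2*(8)*conj(1) + 3*(4)*conj(1) + 3*(-2)*conj(1)]
      = (1/12)[(8) + (2) + (4) + (16) + (12) + (-6)] = 36/12 = 3
  <chi_rho, chi_2> = (1/12)[1*(8)*conj(1) + 1*(2)*conj(1) + 2*(2)*conj(1) + 2*(8)*conj(1) + 3*(4)*conj(-1) + 3*(-2)*conj(-1)]
      = (1/12)[(8) + (2) + (4) + (16) + (-12) + (6)] = 24/12 = 2
  <chi_rho, chi_3> = (1/12)[1*(8)*conj(1) + 1*(2)*conj(-1) + 2*(2)*conj(-1) + 2*(8)*conj(1) + 3*(4)*conj(1) + 3*(-2)*conj(-1)]
      = (1/12)[(8) + (-2) + (-4) + (16) + (12) + (6)] = 36/12 = 3
  <chi_rho, chi_4> = (1/12)[1*(8)*conj(1) + 1*(2)*conj(-1) + 2*(2)*conj(-1) + 2*(8)*conj(1) + 3*(4)*conj(-1) + 3*(-2)*conj(1)]
      = (1/12)[(8) + (-2) + (-4) + (16) + (-12) + (-6)] = 0/12 = 0
  <chi_rho, chi_5> = (1/12)[1*(8)*conj(2) + 1*(2)*conj(-2) + 2*(2)*conj(1) + 2*(8)*conj(-1) + 3*(4)*conj(0) + 3*(-2)*conj(0)]
      = (1/12)[(16) + (-4) + (4) + (-16) + (0) + (0)] = 0/12 = 0
  <chi_rho, chi_6> = (1/12)[1*(8)*conj(2) + 1*(2)*conj(2) + 2*(2)*conj(-1) + 2*(8)*conj(-1) + 3*(4)*conj(0) + 3*(-2)*conj(0)]
      = (1/12)[(16) + (4) + (-4) + (-16) + (0) + (0)] = 0/12 = 0
Dimension check: dim(rho) = sum (mult * dim) = 3*1 + 2*1 + 3*1 + 0*1 + 0*2 + 0*2 = 8 = chi_rho(e) = 8.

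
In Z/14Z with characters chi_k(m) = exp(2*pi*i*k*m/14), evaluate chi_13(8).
chi_13(8) = zeta_14^104 = exp(6*I*pi/7)

Solution. chi_13(8) = zeta_14^(13*8) = zeta_14^104. Since zeta_14^14 = 1, this equals zeta_14^6 = exp(2*pi*i*6/14) = exp(6*I*pi/7).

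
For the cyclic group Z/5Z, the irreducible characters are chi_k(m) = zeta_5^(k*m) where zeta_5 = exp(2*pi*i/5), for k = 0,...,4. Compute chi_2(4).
chi_2(4) = zeta_5^8 = exp(-4*I*pi/5)

chi_2(4) = zeta_5^(2*4) = zeta_5^8. Since zeta_5^5 = 1, this equals zeta_5^3 = exp(2*pi*i*3/5) = exp(-4*I*pi/5).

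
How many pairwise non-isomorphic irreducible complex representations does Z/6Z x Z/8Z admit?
48

Solution. The number of irreducible complex representations of a finite group equals its number of conjugacy classes. Z/6Z x Z/8Z is abelian of order 48, so every element is its own conjugacy class: 48 classes, so Z/6Z x Z/8Z (order 48) has exactly 48 irreducible complex representations.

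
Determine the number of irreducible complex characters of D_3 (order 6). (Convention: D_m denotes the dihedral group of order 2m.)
3

Solution. The number of irreducible complex representations of a finite group equals its number of conjugacy classes. D_3 has 3 conjugacy classes ((n+3)/2 for n odd), so D_3 (order 6) has exactly 3 irreducible complex representations.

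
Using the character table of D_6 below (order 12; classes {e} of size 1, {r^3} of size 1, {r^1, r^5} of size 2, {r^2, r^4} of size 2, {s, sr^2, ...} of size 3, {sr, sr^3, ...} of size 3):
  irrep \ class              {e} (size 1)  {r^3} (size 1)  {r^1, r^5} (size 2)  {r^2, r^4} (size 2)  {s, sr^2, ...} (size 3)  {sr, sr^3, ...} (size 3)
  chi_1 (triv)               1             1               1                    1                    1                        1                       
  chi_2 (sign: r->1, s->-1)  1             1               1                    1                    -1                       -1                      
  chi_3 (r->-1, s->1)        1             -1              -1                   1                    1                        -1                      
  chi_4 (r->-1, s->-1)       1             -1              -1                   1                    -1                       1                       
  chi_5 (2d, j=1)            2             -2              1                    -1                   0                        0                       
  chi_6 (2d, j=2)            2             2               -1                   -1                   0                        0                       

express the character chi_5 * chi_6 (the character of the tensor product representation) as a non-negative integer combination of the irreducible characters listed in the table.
chi_5 tensor chi_6 = chi_3 + chi_4 + chi_5 (all other irreducibles have multiplicity 0).

The character of a tensor product is the pointwise product (chi_5 * chi_6)(C) = chi_5(C) * chi_6(C):
  {e}: (2)*(2), {r^3}: (-2)*(2), {r^1, r^5}: (1)*(-1), {r^2, r^4}: (-1)*(-1), {s, sr^2, ...}: (0)*(0), {sr, sr^3, ...}: (0)*(0)
so (chi_5 * chi_6) takes values
  {e} -> 4, {r^3} -> -4, {r^1, r^5} -> -1, {r^2, r^4} -> 1, {s, sr^2, ...} -> 0, {sr, sr^3, ...} -> 0.
Now take the inner product of this character with each irreducible chi from the table, <chi_5*chi_6, chi> = (1/12) sum_C |C| (chi_5*chi_6)(C) conj(chi(C)):
  <chi_5*chi_6, chi_1> = (1/12)[1*(4)*conj(1) + 1*(-4)*conj(1) + 2*(-1)*conj(1) + 2*(1)*conj(1) + 3*(0)*conj(1) + 3*(0)*conj(1)]
      = (1/12)[(4) + (-4) + (-2) + (2) + (0) + (0)] = 0/12 = 0
  <chi_5*chi_6, chi_2> = (1/12)[1*(4)*conj(1) + 1*(-4)*conj(1) + 2*(-1)*conj(1) + 2*(1)*conj(1) + 3*(0)*conj(-1) + 3*(0)*conj(-1)]
      = (1/12)[(4) + (-4) + (-2) + (2) + (0) + (0)] = 0/12 = 0
  <chi_5*chi_6, chi_3> = (1/12)[1*(4)*conj(1) + 1*(-4)*conj(-1) + 2*(-1)*conj(-1) + 2*(1)*conj(1) + 3*(0)*conj(1) + 3*(0)*conj(-1)]
      = (1/12)[(4) + (4) + (2) + (2) + (0) + (0)] = 12/12 = 1
  <chi_5*chi_6, chi_4> = (1/12)[1*(4)*conj(1) + 1*(-4)*conj(-1) + 2*(-1)*conj(-1) + 2*(1)*conj(1) + 3*(0)*conj(-1) + 3*(0)*conj(1)]
      = (1/12)[(4) + (4) + (2) + (2) + (0) + (0)] = 12/12 = 1
  <chi_5*chi_6, chi_5> = (1/12)[1*(4)*conj(2) + 1*(-4)*conj(-2) + 2*(-1)*conj(1) + 2*(1)*conj(-1) + 3*(0)*conj(0) + 3*(0)*conj(0)]
      = (1/12)[(8) + (8) + (-2) + (-2) + (0) + (0)] = 12/12 = 1
  <chi_5*chi_6, chi_6> = (1/12)[1*(4)*conj(2) + 1*(-4)*conj(2) + 2*(-1)*conj(-1) + 2*(1)*conj(-1) + 3*(0)*conj(0) + 3*(0)*conj(0)]
      = (1/12)[(8) + (-8) + (2) + (-2) + (0) + (0)] = 0/12 = 0
Hence the multiplicities are chi_3: 1, chi_4: 1, chi_5: 1. Dimension check: dim(chi_5)*dim(chi_6) = 2*2 = 4 and sum (mult * dim) = 1*1 + 1*1 + 1*2 = 4.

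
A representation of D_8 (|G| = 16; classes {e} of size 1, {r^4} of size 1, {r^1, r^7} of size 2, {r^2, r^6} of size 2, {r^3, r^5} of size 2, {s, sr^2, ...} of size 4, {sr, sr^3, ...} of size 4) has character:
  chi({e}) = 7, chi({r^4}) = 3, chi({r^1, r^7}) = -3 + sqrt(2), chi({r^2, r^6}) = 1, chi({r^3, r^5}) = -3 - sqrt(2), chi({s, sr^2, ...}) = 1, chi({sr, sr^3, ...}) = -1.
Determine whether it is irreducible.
Not irreducible (reducible): <chi, chi> = 7 > 1.

Reasoning: <chi, chi> = (1/|G|) sum_C |C| * |chi(C)|^2 = (1/16)[1*|7|^2 + 1*|3|^2 + 2*|-3 + sqrt(2)|^2 + 2*|1|^2 + 2*|-3 - sqrt(2)|^2 + 4*|1|^2 + 4*|-1|^2]
  = (1/16)[(49) + (9) + (22 - 12*sqrt(2)) + (2) + (12*sqrt(2) + 22) + (4) + (4)] = 112/16 = 7.
A character is irreducible iff <chi, chi> = 1, so this representation is reducible.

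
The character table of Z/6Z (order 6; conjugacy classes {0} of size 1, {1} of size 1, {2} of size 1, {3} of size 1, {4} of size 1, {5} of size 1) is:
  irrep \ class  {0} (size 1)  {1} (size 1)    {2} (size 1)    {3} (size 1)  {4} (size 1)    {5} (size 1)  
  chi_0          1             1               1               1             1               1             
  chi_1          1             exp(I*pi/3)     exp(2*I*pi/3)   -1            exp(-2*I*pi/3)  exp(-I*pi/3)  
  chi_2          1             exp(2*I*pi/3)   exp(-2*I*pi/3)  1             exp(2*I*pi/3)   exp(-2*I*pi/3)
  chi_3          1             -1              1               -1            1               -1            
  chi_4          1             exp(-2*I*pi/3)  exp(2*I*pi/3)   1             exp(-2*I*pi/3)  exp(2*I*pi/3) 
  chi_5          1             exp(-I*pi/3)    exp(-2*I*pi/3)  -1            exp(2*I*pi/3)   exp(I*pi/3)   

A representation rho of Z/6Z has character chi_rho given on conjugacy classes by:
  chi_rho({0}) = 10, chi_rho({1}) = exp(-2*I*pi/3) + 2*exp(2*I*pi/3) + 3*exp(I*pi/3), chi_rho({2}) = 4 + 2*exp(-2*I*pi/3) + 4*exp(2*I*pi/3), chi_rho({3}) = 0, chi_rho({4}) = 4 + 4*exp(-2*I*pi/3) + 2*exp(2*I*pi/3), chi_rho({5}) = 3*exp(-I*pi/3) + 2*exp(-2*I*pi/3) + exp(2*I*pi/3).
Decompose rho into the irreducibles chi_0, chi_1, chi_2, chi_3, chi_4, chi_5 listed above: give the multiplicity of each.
Multiplicities: chi_0: 2, chi_1: 3, chi_2: 2, chi_3: 2, chi_4: 1, chi_5: 0.

Solution. Use <chi_rho, chi> = (1/|G|) sum_C |C| * chi_rho(C) * conj(chi(C)) with |G| = 6 for each irreducible chi in the table:
  <chi_rho, chi_0> = (1/6)[1*(10)*conj(1) + 1*(exp(-2*I*pi/3) + 2*exp(2*I*pi/3) + 3*exp(I*pi/3))*conj(1) + 1*(4 + 2*exp(-2*I*pi/3) + 4*exp(2*I*pi/3))*conj(1) + 1*(0)*conj(1) + 1*(4 + 4*exp(-2*I*pi/3) + 2*exp(2*I*pi/3))*conj(1) + 1*(3*exp(-I*pi/3) + 2*exp(-2*I*pi/3) + exp(2*I*pi/3))*conj(1)]
      = (1/6)[(10) + (exp(-2*I*pi/3) + 2*exp(2*I*pi/3) + 3*exp(I*pi/3)) + (4 + 2*exp(-2*I*pi/3) + 4*exp(2*I*pi/3)) + (0) + (4 + 4*exp(-2*I*pi/3) + 2*exp(2*I*pi/3)) + (3*exp(-I*pi/3) + 2*exp(-2*I*pi/3) + exp(2*I*pi/3))] = 12/6 = 2
  <chi_rho, chi_1> = (1/6)[1*(10)*conj(1) + 1*(exp(-2*I*pi/3) + 2*exp(2*I*pi/3) + 3*exp(I*pi/3))*conj(exp(I*pi/3)) + 1*(4 + 2*exp(-2*I*pi/3) + 4*exp(2*I*pi/3))*conj(exp(2*I*pi/3)) + 1*(0)*conj(-1) + 1*(4 + 4*exp(-2*I*pi/3) + 2*exp(2*I*pi/3))*conj(exp(-2*I*pi/3)) + 1*(3*exp(-I*pi/3) + 2*exp(-2*I*pi/3) + exp(2*I*pi/3))*conj(exp(-I*pi/3))]
      = (1/6)[(10) + (2 + 2*exp(I*pi/3)) + (4 + 4*exp(-2*I*pi/3) + 2*exp(2*I*pi/3)) + (0) + (4 + 2*exp(-2*I*pi/3) + 4*exp(2*I*pi/3)) + (2 + 2*exp(-I*pi/3))] = 18/6 = 3
  <chi_rho, chi_2> = (1/6)[1*(10)*conj(1) + 1*(exp(-2*I*pi/3) + 2*exp(2*I*pi/3) + 3*exp(I*pi/3))*conj(exp(2*I*pi/3)) + 1*(4 + 2*exp(-2*I*pi/3) + 4*exp(2*I*pi/3))*conj(exp(-2*I*pi/3)) + 1*(0)*conj(1) + 1*(4 + 4*exp(-2*I*pi/3) + 2*exp(2*I*pi/3))*conj(exp(2*I*pi/3)) + 1*(3*exp(-I*pi/3) + 2*exp(-2*I*pi/3) + exp(2*I*pi/3))*conj(exp(-2*I*pi/3))]
      = (1/6)[(10) + (2 + 3*exp(-I*pi/3) + exp(2*I*pi/3)) + (-2) + (0) + (-2) + (2 + exp(-2*I*pi/3) + 3*exp(I*pi/3))] = 12/6 = 2
  <chi_rho, chi_3> = (1/6)[1*(10)*conj(1) + 1*(exp(-2*I*pi/3) + 2*exp(2*I*pi/3) + 3*exp(I*pi/3))*conj(-1) + 1*(4 + 2*exp(-2*I*pi/3) + 4*exp(2*I*pi/3))*conj(1) + 1*(0)*conj(-1) + 1*(4 + 4*exp(-2*I*pi/3) + 2*exp(2*I*pi/3))*conj(1) + 1*(3*exp(-I*pi/3) + 2*exp(-2*I*pi/3) + exp(2*I*pi/3))*conj(-1)]
      = (1/6)[(10) + (-3*exp(I*pi/3) - 2*exp(2*I*pi/3) - exp(-2*I*pi/3)) + (4 + 2*exp(-2*I*pi/3) + 4*exp(2*I*pi/3)) + (0) + (4 + 4*exp(-2*I*pi/3) + 2*exp(2*I*pi/3)) + (-exp(2*I*pi/3) - 2*exp(-2*I*pi/3) - 3*exp(-I*pi/3))] = 12/6 = 2
  <chi_rho, chi_4> = (1/6)[1*(10)*conj(1) + 1*(exp(-2*I*pi/3) + 2*exp(2*I*pi/3) + 3*exp(I*pi/3))*conj(exp(-2*I*pi/3)) + 1*(4 + 2*exp(-2*I*pi/3) + 4*exp(2*I*pi/3))*conj(exp(2*I*pi/3)) + 1*(0)*conj(1) + 1*(4 + 4*exp(-2*I*pi/3) + 2*exp(2*I*pi/3))*conj(exp(-2*I*pi/3)) + 1*(3*exp(-I*pi/3) + 2*exp(-2*I*pi/3) + exp(2*I*pi/3))*conj(exp(2*I*pi/3))]
      = (1/6)[(10) + (-2 + 2*exp(-2*I*pi/3)) + (4 + 4*exp(-2*I*pi/3) + 2*exp(2*I*pi/3)) + (0) + (4 + 2*exp(-2*I*pi/3) + 4*exp(2*I*pi/3)) + (-2 + 2*exp(2*I*pi/3))] = 6/6 = 1
  <chi_rho, chi_5> = (1/6)[1*(10)*conj(1) + 1*(exp(-2*I*pi/3) + 2*exp(2*I*pi/3) + 3*exp(I*pi/3))*conj(exp(-I*pi/3)) + 1*(4 + 2*exp(-2*I*pi/3) + 4*exp(2*I*pi/3))*conj(exp(-2*I*pi/3)) + 1*(0)*conj(-1) + 1*(4 + 4*exp(-2*I*pi/3) + 2*exp(2*I*pi/3))*conj(exp(2*I*pi/3)) + 1*(3*exp(-I*pi/3) + 2*exp(-2*I*pi/3) + exp(2*I*pi/3))*conj(exp(I*pi/3))]
      = (1/6)[(10) + (-2 + exp(-I*pi/3) + 3*exp(2*I*pi/3)) + (-2) + (0) + (-2) + (-2 + 3*exp(-2*I*pi/3) + exp(I*pi/3))] = 0/6 = 0
(Exp terms are combined using exp(i*s)*conj(exp(i*t)) = exp(i*(s-t)), and sums of them are collapsed using the identity that for every m > 1 the m distinct m-th roots of unity sum to 0, e.g. 1 + exp(2*I*pi/3) + exp(-2*I*pi/3) = 0.)
Dimension check: dim(rho) = sum (mult * dim) = 2*1 + 3*1 + 2*1 + 2*1 + 1*1 + 0*1 = 10 = chi_rho(e) = 10.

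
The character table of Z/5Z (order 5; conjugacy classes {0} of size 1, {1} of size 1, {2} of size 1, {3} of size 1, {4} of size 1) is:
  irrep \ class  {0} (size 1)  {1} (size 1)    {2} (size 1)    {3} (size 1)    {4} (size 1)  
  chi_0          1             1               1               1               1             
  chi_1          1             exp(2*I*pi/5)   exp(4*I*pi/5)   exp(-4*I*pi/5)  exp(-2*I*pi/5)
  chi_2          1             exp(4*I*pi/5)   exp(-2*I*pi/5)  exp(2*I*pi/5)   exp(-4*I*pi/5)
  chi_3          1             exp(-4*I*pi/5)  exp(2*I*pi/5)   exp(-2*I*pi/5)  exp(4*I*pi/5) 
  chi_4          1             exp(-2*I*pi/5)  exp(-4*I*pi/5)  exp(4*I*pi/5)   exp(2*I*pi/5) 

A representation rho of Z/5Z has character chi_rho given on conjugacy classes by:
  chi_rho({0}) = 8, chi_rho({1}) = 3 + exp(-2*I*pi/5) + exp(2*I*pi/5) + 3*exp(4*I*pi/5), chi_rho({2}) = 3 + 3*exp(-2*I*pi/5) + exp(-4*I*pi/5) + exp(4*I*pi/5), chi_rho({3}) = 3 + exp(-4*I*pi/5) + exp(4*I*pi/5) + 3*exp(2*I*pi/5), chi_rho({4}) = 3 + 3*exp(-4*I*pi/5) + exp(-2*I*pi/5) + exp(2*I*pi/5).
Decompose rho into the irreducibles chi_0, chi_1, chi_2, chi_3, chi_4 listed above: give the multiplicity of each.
Multiplicities: chi_0: 3, chi_1: 1, chi_2: 3, chi_3: 0, chi_4: 1.

Explanation: Use <chi_rho, chi> = (1/|G|) sum_C |C| * chi_rho(C) * conj(chi(C)) with |G| = 5 for each irreducible chi in the table:
  <chi_rho, chi_0> = (1/5)[1*(8)*conj(1) + 1*(3 + exp(-2*I*pi/5) + exp(2*I*pi/5) + 3*exp(4*I*pi/5))*conj(1) + 1*(3 + 3*exp(-2*I*pi/5) + exp(-4*I*pi/5) + exp(4*I*pi/5))*conj(1) + 1*(3 + exp(-4*I*pi/5) + exp(4*I*pi/5) + 3*exp(2*I*pi/5))*conj(1) + 1*(3 + 3*exp(-4*I*pi/5) + exp(-2*I*pi/5) + exp(2*I*pi/5))*conj(1)]
      = (1/5)[(8) + (3 + exp(-2*I*pi/5) + exp(2*I*pi/5) + 3*exp(4*I*pi/5)) + (3 + 3*exp(-2*I*pi/5) + exp(-4*I*pi/5) + exp(4*I*pi/5)) + (3 + exp(-4*I*pi/5) + exp(4*I*pi/5) + 3*exp(2*I*pi/5)) + (3 + 3*exp(-4*I*pi/5) + exp(-2*I*pi/5) + exp(2*I*pi/5))] = 15/5 = 3
  <chi_rho, chi_1> = (1/5)[1*(8)*conj(1) + 1*(3 + exp(-2*I*pi/5) + exp(2*I*pi/5) + 3*exp(4*I*pi/5))*conj(exp(2*I*pi/5)) + 1*(3 + 3*exp(-2*I*pi/5) + exp(-4*I*pi/5) + exp(4*I*pi/5))*conj(exp(4*I*pi/5)) + 1*(3 + exp(-4*I*pi/5) + exp(4*I*pi/5) + 3*exp(2*I*pi/5))*conj(exp(-4*I*pi/5)) + 1*(3 + 3*exp(-4*I*pi/5) + exp(-2*I*pi/5) + exp(2*I*pi/5))*conj(exp(-2*I*pi/5))]
      = (1/5)[(8) + (1 + 3*exp(-2*I*pi/5) + exp(-4*I*pi/5) + 3*exp(2*I*pi/5)) + (1 + 3*exp(-4*I*pi/5) + exp(2*I*pi/5) + 3*exp(4*I*pi/5)) + (1 + 3*exp(-4*I*pi/5) + exp(-2*I*pi/5) + 3*exp(4*I*pi/5)) + (1 + 3*exp(-2*I*pi/5) + exp(4*I*pi/5) + 3*exp(2*I*pi/5))] = 5/5 = 1
  <chi_rho, chi_2> = (1/5)[1*(8)*conj(1) + 1*(3 + exp(-2*I*pi/5) + exp(2*I*pi/5) + 3*exp(4*I*pi/5))*conj(exp(4*I*pi/5)) + 1*(3 + 3*exp(-2*I*pi/5) + exp(-4*I*pi/5) + exp(4*I*pi/5))*conj(exp(-2*I*pi/5)) + 1*(3 + exp(-4*I*pi/5) + exp(4*I*pi/5) + 3*exp(2*I*pi/5))*conj(exp(2*I*pi/5)) + 1*(3 + 3*exp(-4*I*pi/5) + exp(-2*I*pi/5) + exp(2*I*pi/5))*conj(exp(-4*I*pi/5))]
      = (1/5)[(8) + (3 + 3*exp(-4*I*pi/5) + exp(-2*I*pi/5) + exp(4*I*pi/5)) + (3 + exp(-2*I*pi/5) + exp(-4*I*pi/5) + 3*exp(2*I*pi/5)) + (3 + 3*exp(-2*I*pi/5) + exp(4*I*pi/5) + exp(2*I*pi/5)) + (3 + exp(-4*I*pi/5) + exp(2*I*pi/5) + 3*exp(4*I*pi/5))] = 15/5 = 3
  <chi_rho, chi_3> = (1/5)[1*(8)*conj(1) + 1*(3 + exp(-2*I*pi/5) + exp(2*I*pi/5) + 3*exp(4*I*pi/5))*conj(exp(-4*I*pi/5)) + 1*(3 + 3*exp(-2*I*pi/5) + exp(-4*I*pi/5) + exp(4*I*pi/5))*conj(exp(2*I*pi/5)) + 1*(3 + exp(-4*I*pi/5) + exp(4*I*pi/5) + 3*exp(2*I*pi/5))*conj(exp(-2*I*pi/5)) + 1*(3 + 3*exp(-4*I*pi/5) + exp(-2*I*pi/5) + exp(2*I*pi/5))*conj(exp(4*I*pi/5))]
      = (1/5)[(8) + (3*exp(-2*I*pi/5) + exp(-4*I*pi/5) + exp(2*I*pi/5) + 3*exp(4*I*pi/5)) + (3*exp(-2*I*pi/5) + 3*exp(-4*I*pi/5) + exp(4*I*pi/5) + exp(2*I*pi/5)) + (exp(-2*I*pi/5) + exp(-4*I*pi/5) + 3*exp(4*I*pi/5) + 3*exp(2*I*pi/5)) + (3*exp(-4*I*pi/5) + exp(-2*I*pi/5) + exp(4*I*pi/5) + 3*exp(2*I*pi/5))] = 0/5 = 0
  <chi_rho, chi_4> = (1/5)[1*(8)*conj(1) + 1*(3 + exp(-2*I*pi/5) + exp(2*I*pi/5) + 3*exp(4*I*pi/5))*conj(exp(-2*I*pi/5)) + 1*(3 + 3*exp(-2*I*pi/5) + exp(-4*I*pi/5) + exp(4*I*pi/5))*conj(exp(-4*I*pi/5)) + 1*(3 + exp(-4*I*pi/5) + exp(4*I*pi/5) + 3*exp(2*I*pi/5))*conj(exp(4*I*pi/5)) + 1*(3 + 3*exp(-4*I*pi/5) + exp(-2*I*pi/5) + exp(2*I*pi/5))*conj(exp(2*I*pi/5))]
      = (1/5)[(8) + (1 + 3*exp(-4*I*pi/5) + exp(4*I*pi/5) + 3*exp(2*I*pi/5)) + (1 + exp(-2*I*pi/5) + 3*exp(4*I*pi/5) + 3*exp(2*I*pi/5)) + (1 + 3*exp(-2*I*pi/5) + 3*exp(-4*I*pi/5) + exp(2*I*pi/5)) + (1 + 3*exp(-2*I*pi/5) + exp(-4*I*pi/5) + 3*exp(4*I*pi/5))] = 5/5 = 1
(Exp terms are combined using exp(i*s)*conj(exp(i*t)) = exp(i*(s-t)), and sums of them are collapsed using the identity that for every m > 1 the m distinct m-th roots of unity sum to 0, e.g. 1 + exp(2*I*pi/3) + exp(-2*I*pi/3) = 0.)
Dimension check: dim(rho) = sum (mult * dim) = 3*1 + 1*1 + 3*1 + 0*1 + 1*1 = 8 = chi_rho(e) = 8.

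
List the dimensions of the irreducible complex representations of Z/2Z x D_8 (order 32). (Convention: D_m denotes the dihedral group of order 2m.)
Dimensions: 1, 1, 1, 1, 1, 1, 1, 1, 2, 2, 2, 2, 2, 2

There are 14 irreducibles (= number of conjugacy classes). Their dimensions d_i satisfy sum d_i^2 = |G| = 32: 1 + 1 + 1 + 1 + 1 + 1 + 1 + 1 + 4 + 4 + 4 + 4 + 4 + 4 = 32. (For the product with Z/2Z: each of the 2 1-dim characters of Z/2Z tensors with each irrep of D_8, giving 2 copies of each D_8-dimension.)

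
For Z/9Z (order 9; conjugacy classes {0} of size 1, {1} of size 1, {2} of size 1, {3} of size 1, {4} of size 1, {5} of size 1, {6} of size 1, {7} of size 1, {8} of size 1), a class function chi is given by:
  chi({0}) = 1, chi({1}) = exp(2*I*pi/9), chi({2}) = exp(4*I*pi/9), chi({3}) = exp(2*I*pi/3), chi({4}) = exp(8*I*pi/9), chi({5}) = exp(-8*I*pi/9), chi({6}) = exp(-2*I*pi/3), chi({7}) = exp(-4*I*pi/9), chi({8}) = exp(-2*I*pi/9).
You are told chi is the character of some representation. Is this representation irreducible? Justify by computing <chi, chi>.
Irreducible: <chi, chi> = 1.

Solution. <chi, chi> = (1/|G|) sum_C |C| * |chi(C)|^2 = (1/9)[1*|1|^2 + 1*|exp(2*I*pi/9)|^2 + 1*|exp(4*I*pi/9)|^2 + 1*|exp(2*I*pi/3)|^2 + 1*|exp(8*I*pi/9)|^2 + 1*|exp(-8*I*pi/9)|^2 + 1*|exp(-2*I*pi/3)|^2 + 1*|exp(-4*I*pi/9)|^2 + 1*|exp(-2*I*pi/9)|^2]
  = (1/9)[(1) + (1) + (1) + (1) + (1) + (1) + (1) + (1) + (1)] = 9/9 = 1.
(Exp terms are combined using exp(i*s)*conj(exp(i*t)) = exp(i*(s-t)), and sums of them are collapsed using the identity that for every m > 1 the m distinct m-th roots of unity sum to 0, e.g. 1 + exp(2*I*pi/3) + exp(-2*I*pi/3) = 0.)
A character is irreducible iff <chi, chi> = 1, so this representation is irreducible.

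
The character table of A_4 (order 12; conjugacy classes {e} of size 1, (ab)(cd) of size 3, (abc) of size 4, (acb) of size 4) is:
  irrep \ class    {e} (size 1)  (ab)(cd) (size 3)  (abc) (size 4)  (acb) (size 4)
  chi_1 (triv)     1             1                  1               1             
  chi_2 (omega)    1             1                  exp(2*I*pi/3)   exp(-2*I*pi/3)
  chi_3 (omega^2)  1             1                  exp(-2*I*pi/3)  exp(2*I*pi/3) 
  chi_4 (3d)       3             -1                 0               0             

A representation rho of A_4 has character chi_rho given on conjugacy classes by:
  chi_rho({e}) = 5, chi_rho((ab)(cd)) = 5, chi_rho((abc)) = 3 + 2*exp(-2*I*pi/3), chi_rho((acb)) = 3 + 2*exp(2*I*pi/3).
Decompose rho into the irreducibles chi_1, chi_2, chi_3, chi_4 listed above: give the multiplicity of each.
Multiplicities: chi_1: 3, chi_2: 0, chi_3: 2, chi_4: 0.

Solution. Use <chi_rho, chi> = (1/|G|) sum_C |C| * chi_rho(C) * conj(chi(C)) with |G| = 12 for each irreducible chi in the table:
  <chi_rho, chi_1> = (1/12)[1*(5)*conj(1) + 3*(5)*conj(1) + 4*(3 + 2*exp(-2*I*pi/3))*conj(1) + 4*(3 + 2*exp(2*I*pi/3))*conj(1)]
      = (1/12)[(5) + (15) + (12 + 8*exp(-2*I*pi/3)) + (12 + 8*exp(2*I*pi/3))] = 36/12 = 3
  <chi_rho, chi_2> = (1/12)[1*(5)*conj(1) + 3*(5)*conj(1) + 4*(3 + 2*exp(-2*I*pi/3))*conj(exp(2*I*pi/3)) + 4*(3 + 2*exp(2*I*pi/3))*conj(exp(-2*I*pi/3))]
      = (1/12)[(5) + (15) + (12*exp(-2*I*pi/3) + 8*exp(2*I*pi/3)) + (8*exp(-2*I*pi/3) + 12*exp(2*I*pi/3))] = 0/12 = 0
  <chi_rho, chi_3> = (1/12)[1*(5)*conj(1) + 3*(5)*conj(1) + 4*(3 + 2*exp(-2*I*pi/3))*conj(exp(-2*I*pi/3)) + 4*(3 + 2*exp(2*I*pi/3))*conj(exp(2*I*pi/3))]
      = (1/12)[(5) + (15) + (8 + 12*exp(2*I*pi/3)) + (8 + 12*exp(-2*I*pi/3))] = 24/12 = 2
  <chi_rho, chi_4> = (1/12)[1*(5)*conj(3) + 3*(5)*conj(-1) + 4*(3 + 2*exp(-2*I*pi/3))*conj(0) + 4*(3 + 2*exp(2*I*pi/3))*conj(0)]
      = (1/12)[(15) + (-15) + (0) + (0)] = 0/12 = 0
(Exp terms are combined using exp(i*s)*conj(exp(i*t)) = exp(i*(s-t)), and sums of them are collapsed using the identity that for every m > 1 the m distinct m-th roots of unity sum to 0, e.g. 1 + exp(2*I*pi/3) + exp(-2*I*pi/3) = 0.)
Dimension check: dim(rho) = sum (mult * dim) = 3*1 + 0*1 + 2*1 + 0*3 = 5 = chi_rho(e) = 5.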